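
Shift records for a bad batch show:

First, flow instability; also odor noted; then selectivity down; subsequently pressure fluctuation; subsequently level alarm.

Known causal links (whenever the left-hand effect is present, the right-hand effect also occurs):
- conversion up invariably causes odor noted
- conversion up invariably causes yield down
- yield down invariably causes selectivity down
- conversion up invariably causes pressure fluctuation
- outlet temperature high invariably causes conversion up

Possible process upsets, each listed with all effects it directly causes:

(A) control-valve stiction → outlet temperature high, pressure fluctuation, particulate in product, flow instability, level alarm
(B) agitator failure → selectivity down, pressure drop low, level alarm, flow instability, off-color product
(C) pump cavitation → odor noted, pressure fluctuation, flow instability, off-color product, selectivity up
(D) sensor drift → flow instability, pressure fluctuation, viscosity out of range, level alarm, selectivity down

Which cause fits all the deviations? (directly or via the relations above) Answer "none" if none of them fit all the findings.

Checking each candidate against the observations:
(A) control-valve stiction — flow instability +; odor noted + (via outlet temperature high → conversion up → odor noted); selectivity down + (via outlet temperature high → conversion up → yield down → selectivity down); pressure fluctuation +; level alarm +
(B) agitator failure — does not account for odor noted, pressure fluctuation
(C) pump cavitation — flow instability +; odor noted +; selectivity down -; pressure fluctuation +; level alarm -
(D) sensor drift — does not account for odor noted
(A) alone accounts for all the evidence.

A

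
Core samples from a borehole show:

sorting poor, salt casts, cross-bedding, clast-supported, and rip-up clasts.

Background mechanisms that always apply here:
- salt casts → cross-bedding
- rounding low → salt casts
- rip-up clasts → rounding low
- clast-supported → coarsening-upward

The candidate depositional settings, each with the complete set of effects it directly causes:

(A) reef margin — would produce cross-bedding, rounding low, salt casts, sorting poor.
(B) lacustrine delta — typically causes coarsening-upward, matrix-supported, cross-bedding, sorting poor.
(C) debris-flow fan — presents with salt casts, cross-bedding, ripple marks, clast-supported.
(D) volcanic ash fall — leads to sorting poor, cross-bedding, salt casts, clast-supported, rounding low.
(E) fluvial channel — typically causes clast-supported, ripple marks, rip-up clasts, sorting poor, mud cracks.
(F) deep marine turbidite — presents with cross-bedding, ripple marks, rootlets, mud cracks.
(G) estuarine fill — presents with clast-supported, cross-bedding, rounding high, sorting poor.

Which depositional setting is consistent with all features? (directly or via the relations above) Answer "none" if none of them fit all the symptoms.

For each candidate, compare predicted effects to what was observed:
(A) reef margin — sorting poor yes; salt casts yes; cross-bedding yes; clast-supported NO; rip-up clasts NO
(B) lacustrine delta — fails on salt casts, clast-supported, rip-up clasts (predicts matrix-supported, not clast-supported)
(C) debris-flow fan — sorting poor NO; salt casts yes; cross-bedding yes; clast-supported yes; rip-up clasts NO
(D) volcanic ash fall — sorting poor yes; salt casts yes; cross-bedding yes; clast-supported yes; rip-up clasts NO
(E) fluvial channel — accounts for every observation (salt casts via rip-up clasts → rounding low → salt casts)
(F) deep marine turbidite — does not account for sorting poor, salt casts, clast-supported, rip-up clasts
(G) estuarine fill — sorting poor yes; salt casts NO; cross-bedding yes; clast-supported yes; rip-up clasts NO
Only (E) is consistent with every observation.

E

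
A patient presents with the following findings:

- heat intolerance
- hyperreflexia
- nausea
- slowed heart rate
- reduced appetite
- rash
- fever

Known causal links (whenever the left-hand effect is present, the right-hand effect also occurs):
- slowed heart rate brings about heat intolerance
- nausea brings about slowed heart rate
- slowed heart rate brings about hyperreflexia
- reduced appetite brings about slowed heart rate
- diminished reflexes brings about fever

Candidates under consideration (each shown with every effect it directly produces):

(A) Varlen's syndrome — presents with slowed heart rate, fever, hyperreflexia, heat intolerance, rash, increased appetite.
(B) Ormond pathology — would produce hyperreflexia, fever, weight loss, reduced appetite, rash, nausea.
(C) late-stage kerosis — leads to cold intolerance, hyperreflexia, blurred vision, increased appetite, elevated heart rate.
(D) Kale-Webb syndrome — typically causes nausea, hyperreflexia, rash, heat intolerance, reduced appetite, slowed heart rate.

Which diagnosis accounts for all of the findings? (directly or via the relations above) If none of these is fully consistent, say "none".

B

Testing each hypothesis:
(A) Varlen's syndrome — fails on nausea, reduced appetite (predicts increased appetite, not reduced appetite)
(B) Ormond pathology — heat intolerance match (via nausea → slowed heart rate → heat intolerance); hyperreflexia match; nausea match; slowed heart rate match (via nausea → slowed heart rate); reduced appetite match; rash match; fever match
(C) late-stage kerosis — heat intolerance miss; hyperreflexia match; nausea miss; slowed heart rate miss; reduced appetite miss; rash miss; fever miss
(D) Kale-Webb syndrome — does not account for fever
(B) alone accounts for all the evidence.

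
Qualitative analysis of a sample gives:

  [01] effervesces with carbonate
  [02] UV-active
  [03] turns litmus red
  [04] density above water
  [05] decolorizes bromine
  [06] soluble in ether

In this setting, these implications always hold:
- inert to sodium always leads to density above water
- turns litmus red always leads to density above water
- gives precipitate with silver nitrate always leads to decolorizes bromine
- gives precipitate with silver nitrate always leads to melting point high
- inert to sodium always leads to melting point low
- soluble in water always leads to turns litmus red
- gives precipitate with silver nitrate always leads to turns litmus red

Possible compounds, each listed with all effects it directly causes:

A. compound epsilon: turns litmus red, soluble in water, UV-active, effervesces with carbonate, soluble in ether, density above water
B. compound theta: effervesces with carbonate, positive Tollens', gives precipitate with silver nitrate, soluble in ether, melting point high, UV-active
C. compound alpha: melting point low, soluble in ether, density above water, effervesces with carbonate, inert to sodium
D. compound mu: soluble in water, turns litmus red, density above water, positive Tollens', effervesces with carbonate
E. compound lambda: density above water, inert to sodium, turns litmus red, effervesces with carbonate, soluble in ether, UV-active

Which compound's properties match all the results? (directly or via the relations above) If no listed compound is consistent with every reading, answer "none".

Checking each candidate against the observations:
(A) compound epsilon — effervesces with carbonate yes; UV-active yes; turns litmus red yes; density above water yes; decolorizes bromine NO; soluble in ether yes
(B) compound theta — effervesces with carbonate yes; UV-active yes; turns litmus red yes (by gives precipitate with silver nitrate → turns litmus red); density above water yes (by gives precipitate with silver nitrate → turns litmus red → density above water); decolorizes bromine yes (by gives precipitate with silver nitrate → decolorizes bromine); soluble in ether yes
(C) compound alpha — does not account for UV-active, turns litmus red, decolorizes bromine
(D) compound mu — effervesces with carbonate yes; UV-active NO; turns litmus red yes; density above water yes; decolorizes bromine NO; soluble in ether NO
(E) compound lambda — does not account for decolorizes bromine
(B) alone accounts for all the evidence.

B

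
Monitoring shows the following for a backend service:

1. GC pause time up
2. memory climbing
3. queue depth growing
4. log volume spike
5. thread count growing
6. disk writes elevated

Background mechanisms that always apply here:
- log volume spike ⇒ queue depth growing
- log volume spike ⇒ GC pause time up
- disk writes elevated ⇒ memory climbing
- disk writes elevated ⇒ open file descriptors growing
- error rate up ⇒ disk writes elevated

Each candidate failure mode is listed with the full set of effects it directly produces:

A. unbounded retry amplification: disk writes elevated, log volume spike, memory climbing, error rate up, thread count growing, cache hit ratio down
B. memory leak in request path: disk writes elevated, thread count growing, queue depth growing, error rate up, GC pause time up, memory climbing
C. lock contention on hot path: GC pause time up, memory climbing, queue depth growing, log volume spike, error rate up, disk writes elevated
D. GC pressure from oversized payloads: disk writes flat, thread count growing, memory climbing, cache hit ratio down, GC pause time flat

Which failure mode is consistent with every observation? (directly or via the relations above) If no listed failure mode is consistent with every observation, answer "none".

A

Testing each hypothesis:
(A) unbounded retry amplification — GC pause time up ✓ (by log volume spike → GC pause time up); memory climbing ✓; queue depth growing ✓ (by log volume spike → queue depth growing); log volume spike ✓; thread count growing ✓; disk writes elevated ✓
(B) memory leak in request path — GC pause time up ✓; memory climbing ✓; queue depth growing ✓; log volume spike ✗; thread count growing ✓; disk writes elevated ✓
(C) lock contention on hot path — does not account for thread count growing
(D) GC pressure from oversized payloads — GC pause time up ✗; memory climbing ✓; queue depth growing ✗; log volume spike ✗; thread count growing ✓; disk writes elevated ✗
(A) alone accounts for all the evidence.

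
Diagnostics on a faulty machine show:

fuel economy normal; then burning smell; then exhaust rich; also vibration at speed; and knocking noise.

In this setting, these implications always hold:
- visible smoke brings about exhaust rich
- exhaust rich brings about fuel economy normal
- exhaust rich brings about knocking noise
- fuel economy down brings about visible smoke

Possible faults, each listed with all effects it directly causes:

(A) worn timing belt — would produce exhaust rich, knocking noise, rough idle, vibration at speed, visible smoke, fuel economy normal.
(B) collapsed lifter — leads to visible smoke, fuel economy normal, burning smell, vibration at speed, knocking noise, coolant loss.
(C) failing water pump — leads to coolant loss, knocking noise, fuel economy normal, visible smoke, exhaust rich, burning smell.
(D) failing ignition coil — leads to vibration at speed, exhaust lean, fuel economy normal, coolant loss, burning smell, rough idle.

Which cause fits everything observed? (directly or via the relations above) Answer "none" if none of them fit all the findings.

B

For each candidate, compare predicted effects to what was observed:
(A) worn timing belt — fuel economy normal +; burning smell -; exhaust rich +; vibration at speed +; knocking noise +
(B) collapsed lifter — accounts for every observation (exhaust rich by visible smoke → exhaust rich)
(C) failing water pump — fuel economy normal +; burning smell +; exhaust rich +; vibration at speed -; knocking noise +
(D) failing ignition coil — fuel economy normal +; burning smell +; exhaust rich -; vibration at speed +; knocking noise -
Only (B) is consistent with every observation.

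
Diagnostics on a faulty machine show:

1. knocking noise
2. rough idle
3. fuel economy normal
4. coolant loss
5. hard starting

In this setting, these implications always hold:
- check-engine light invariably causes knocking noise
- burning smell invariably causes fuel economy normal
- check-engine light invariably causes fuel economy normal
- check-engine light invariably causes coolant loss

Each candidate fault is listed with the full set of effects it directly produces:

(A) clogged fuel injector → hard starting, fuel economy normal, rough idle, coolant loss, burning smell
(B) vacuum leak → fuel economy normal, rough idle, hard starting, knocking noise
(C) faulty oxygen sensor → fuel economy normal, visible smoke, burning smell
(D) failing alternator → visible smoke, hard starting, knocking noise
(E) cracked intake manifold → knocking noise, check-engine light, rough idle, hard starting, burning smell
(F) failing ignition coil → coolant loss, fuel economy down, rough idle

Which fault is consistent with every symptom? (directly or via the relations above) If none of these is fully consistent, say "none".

Per-candidate check:
(A) clogged fuel injector — does not account for knocking noise
(B) vacuum leak — knocking noise +; rough idle +; fuel economy normal +; coolant loss -; hard starting +
(C) faulty oxygen sensor — does not account for knocking noise, rough idle, coolant loss, hard starting
(D) failing alternator — knocking noise +; rough idle -; fuel economy normal -; coolant loss -; hard starting +
(E) cracked intake manifold — accounts for every observation (fuel economy normal by check-engine light → fuel economy normal)
(F) failing ignition coil — knocking noise -; rough idle +; fuel economy normal -; coolant loss +; hard starting -
(E) alone accounts for all the evidence.

E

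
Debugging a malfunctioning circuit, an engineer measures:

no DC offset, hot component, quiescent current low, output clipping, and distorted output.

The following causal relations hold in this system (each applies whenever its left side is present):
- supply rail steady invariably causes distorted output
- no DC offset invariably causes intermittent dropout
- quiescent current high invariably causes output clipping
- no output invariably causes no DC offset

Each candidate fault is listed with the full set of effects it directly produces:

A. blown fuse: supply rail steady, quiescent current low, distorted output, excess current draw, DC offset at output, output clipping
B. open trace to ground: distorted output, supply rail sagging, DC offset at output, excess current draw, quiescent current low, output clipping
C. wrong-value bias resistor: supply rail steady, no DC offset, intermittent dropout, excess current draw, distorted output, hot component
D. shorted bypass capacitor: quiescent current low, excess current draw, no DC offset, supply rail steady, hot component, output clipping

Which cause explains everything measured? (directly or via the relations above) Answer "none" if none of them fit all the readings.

D

For each candidate, compare predicted effects to what was observed:
(A) blown fuse — no DC offset ✗; hot component ✗; quiescent current low ✓; output clipping ✓; distorted output ✓
(B) open trace to ground — no DC offset ✗; hot component ✗; quiescent current low ✓; output clipping ✓; distorted output ✓
(C) wrong-value bias resistor — no DC offset ✓; hot component ✓; quiescent current low ✗; output clipping ✗; distorted output ✓
(D) shorted bypass capacitor — no DC offset ✓; hot component ✓; quiescent current low ✓; output clipping ✓; distorted output ✓ (by supply rail steady → distorted output)
(D) alone accounts for all the evidence.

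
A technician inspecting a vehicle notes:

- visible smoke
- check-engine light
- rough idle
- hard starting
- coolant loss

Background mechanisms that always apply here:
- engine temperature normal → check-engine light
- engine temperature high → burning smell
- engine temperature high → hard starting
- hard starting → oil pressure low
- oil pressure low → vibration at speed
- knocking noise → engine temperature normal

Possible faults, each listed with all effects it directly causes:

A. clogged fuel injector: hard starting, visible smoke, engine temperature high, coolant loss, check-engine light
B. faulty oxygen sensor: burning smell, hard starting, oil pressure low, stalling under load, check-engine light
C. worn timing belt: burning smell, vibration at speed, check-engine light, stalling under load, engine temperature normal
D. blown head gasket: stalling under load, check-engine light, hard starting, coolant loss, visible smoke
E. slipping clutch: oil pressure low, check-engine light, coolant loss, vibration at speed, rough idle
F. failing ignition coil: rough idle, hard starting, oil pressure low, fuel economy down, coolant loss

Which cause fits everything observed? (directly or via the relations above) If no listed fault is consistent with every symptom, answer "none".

none

Per-candidate check:
(A) clogged fuel injector — visible smoke match; check-engine light match; rough idle miss; hard starting match; coolant loss match
(B) faulty oxygen sensor — does not account for visible smoke, rough idle, coolant loss
(C) worn timing belt — visible smoke miss; check-engine light match; rough idle miss; hard starting miss; coolant loss miss
(D) blown head gasket — visible smoke match; check-engine light match; rough idle miss; hard starting match; coolant loss match
(E) slipping clutch — does not account for visible smoke, hard starting
(F) failing ignition coil — visible smoke miss; check-engine light miss; rough idle match; hard starting match; coolant loss match
None of the listed candidates fits everything.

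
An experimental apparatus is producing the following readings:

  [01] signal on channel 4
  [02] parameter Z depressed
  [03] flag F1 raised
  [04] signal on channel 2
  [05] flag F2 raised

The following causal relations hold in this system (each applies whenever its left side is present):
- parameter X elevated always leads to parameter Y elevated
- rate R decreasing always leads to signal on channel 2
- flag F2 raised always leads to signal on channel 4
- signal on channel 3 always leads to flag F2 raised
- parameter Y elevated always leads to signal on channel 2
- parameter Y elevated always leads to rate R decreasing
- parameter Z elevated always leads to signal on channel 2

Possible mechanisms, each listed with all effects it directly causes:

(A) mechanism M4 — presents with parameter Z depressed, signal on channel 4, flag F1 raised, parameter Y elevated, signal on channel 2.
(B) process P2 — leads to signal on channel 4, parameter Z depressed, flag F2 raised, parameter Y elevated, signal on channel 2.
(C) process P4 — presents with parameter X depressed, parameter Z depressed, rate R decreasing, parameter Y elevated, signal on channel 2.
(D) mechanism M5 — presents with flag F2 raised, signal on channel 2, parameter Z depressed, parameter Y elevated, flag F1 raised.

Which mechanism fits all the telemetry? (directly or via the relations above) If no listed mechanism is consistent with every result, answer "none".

D

For each candidate, compare predicted effects to what was observed:
(A) mechanism M4 — signal on channel 4 yes; parameter Z depressed yes; flag F1 raised yes; signal on channel 2 yes; flag F2 raised NO
(B) process P2 — does not account for flag F1 raised
(C) process P4 — signal on channel 4 NO; parameter Z depressed yes; flag F1 raised NO; signal on channel 2 yes; flag F2 raised NO
(D) mechanism M5 — accounts for every observation (signal on channel 4 via flag F2 raised → signal on channel 4)
(D) is the only candidate with no mismatches.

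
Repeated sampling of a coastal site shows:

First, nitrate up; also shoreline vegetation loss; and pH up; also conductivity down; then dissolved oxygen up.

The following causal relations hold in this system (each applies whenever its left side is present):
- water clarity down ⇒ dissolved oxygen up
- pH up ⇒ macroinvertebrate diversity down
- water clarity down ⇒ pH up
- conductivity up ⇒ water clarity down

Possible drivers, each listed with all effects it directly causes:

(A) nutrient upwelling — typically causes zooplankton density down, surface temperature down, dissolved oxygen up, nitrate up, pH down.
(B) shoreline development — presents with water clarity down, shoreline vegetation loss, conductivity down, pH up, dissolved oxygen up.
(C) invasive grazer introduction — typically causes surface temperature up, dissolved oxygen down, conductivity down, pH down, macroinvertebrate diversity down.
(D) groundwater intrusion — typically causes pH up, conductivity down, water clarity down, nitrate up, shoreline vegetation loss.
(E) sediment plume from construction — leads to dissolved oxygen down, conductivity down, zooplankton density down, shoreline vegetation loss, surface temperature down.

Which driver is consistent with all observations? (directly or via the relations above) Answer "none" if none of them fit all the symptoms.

D

For each candidate, compare predicted effects to what was observed:
(A) nutrient upwelling — fails on shoreline vegetation loss, pH up, conductivity down (predicts pH down, not pH up)
(B) shoreline development — nitrate up ✗; shoreline vegetation loss ✓; pH up ✓; conductivity down ✓; dissolved oxygen up ✓
(C) invasive grazer introduction — nitrate up ✗; shoreline vegetation loss ✗; pH up ✗; conductivity down ✓; dissolved oxygen up ✗
(D) groundwater intrusion — nitrate up ✓; shoreline vegetation loss ✓; pH up ✓; conductivity down ✓; dissolved oxygen up ✓ (through water clarity down → dissolved oxygen up)
(E) sediment plume from construction — nitrate up ✗; shoreline vegetation loss ✓; pH up ✗; conductivity down ✓; dissolved oxygen up ✗
Only (D) is consistent with every observation.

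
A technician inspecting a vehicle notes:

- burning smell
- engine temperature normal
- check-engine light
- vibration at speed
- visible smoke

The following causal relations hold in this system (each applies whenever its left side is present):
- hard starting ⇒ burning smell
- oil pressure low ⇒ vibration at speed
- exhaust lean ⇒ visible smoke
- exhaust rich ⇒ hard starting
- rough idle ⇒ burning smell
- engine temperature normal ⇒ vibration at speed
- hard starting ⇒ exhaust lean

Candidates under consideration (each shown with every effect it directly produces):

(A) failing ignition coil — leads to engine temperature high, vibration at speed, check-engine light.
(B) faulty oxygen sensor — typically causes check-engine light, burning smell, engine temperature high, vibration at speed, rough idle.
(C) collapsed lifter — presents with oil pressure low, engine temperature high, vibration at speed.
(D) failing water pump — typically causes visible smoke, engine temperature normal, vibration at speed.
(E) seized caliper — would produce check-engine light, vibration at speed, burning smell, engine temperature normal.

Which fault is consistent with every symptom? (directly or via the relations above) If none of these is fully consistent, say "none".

none

For each candidate, compare predicted effects to what was observed:
(A) failing ignition coil — fails on burning smell, engine temperature normal, visible smoke (predicts engine temperature high, not engine temperature normal)
(B) faulty oxygen sensor — burning smell match; engine temperature normal miss; check-engine light match; vibration at speed match; visible smoke miss
(C) collapsed lifter — fails on burning smell, engine temperature normal, check-engine light, visible smoke (predicts engine temperature high, not engine temperature normal)
(D) failing water pump — burning smell miss; engine temperature normal match; check-engine light miss; vibration at speed match; visible smoke match
(E) seized caliper — burning smell match; engine temperature normal match; check-engine light match; vibration at speed match; visible smoke miss
None of the listed candidates fits everything.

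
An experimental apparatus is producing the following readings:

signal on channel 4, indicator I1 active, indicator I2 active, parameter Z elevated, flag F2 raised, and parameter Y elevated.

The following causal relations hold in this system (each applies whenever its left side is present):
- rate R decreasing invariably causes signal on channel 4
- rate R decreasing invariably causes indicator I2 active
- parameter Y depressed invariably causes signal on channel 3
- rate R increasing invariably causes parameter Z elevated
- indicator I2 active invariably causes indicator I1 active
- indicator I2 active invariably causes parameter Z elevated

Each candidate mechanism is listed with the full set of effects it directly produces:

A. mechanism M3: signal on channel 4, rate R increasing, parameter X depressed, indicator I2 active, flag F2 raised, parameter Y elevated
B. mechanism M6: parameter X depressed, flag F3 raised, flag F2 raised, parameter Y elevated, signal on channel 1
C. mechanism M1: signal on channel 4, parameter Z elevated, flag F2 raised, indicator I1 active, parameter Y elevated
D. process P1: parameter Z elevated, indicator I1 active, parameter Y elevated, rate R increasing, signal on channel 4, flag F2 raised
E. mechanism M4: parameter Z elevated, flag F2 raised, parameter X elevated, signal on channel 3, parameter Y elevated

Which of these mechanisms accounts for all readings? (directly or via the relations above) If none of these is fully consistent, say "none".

Checking each candidate against the observations:
(A) mechanism M3 — signal on channel 4 +; indicator I1 active + (via indicator I2 active → indicator I1 active); indicator I2 active +; parameter Z elevated + (via indicator I2 active → parameter Z elevated); flag F2 raised +; parameter Y elevated +
(B) mechanism M6 — signal on channel 4 -; indicator I1 active -; indicator I2 active -; parameter Z elevated -; flag F2 raised +; parameter Y elevated +
(C) mechanism M1 — signal on channel 4 +; indicator I1 active +; indicator I2 active -; parameter Z elevated +; flag F2 raised +; parameter Y elevated +
(D) process P1 — signal on channel 4 +; indicator I1 active +; indicator I2 active -; parameter Z elevated +; flag F2 raised +; parameter Y elevated +
(E) mechanism M4 — does not account for signal on channel 4, indicator I1 active, indicator I2 active
(A) alone accounts for all the evidence.

A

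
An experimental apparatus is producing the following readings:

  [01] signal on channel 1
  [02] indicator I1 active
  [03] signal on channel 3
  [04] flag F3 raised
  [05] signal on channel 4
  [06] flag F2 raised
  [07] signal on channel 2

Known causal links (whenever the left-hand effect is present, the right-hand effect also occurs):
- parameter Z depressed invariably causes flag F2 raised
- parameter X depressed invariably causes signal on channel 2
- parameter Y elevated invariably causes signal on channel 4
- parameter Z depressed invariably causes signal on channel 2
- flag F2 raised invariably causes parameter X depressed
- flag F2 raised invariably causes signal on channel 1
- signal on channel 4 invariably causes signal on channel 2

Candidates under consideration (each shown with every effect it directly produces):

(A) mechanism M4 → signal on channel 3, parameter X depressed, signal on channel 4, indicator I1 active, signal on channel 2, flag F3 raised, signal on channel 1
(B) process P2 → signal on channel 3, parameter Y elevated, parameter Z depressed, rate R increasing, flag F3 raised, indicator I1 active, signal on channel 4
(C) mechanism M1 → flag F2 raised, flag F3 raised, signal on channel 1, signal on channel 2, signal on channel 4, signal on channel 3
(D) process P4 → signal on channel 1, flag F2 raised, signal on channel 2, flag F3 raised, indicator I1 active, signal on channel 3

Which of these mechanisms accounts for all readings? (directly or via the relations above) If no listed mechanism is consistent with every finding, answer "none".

For each candidate, compare predicted effects to what was observed:
(A) mechanism M4 — signal on channel 1 yes; indicator I1 active yes; signal on channel 3 yes; flag F3 raised yes; signal on channel 4 yes; flag F2 raised NO; signal on channel 2 yes
(B) process P2 — accounts for every observation (signal on channel 1 via parameter Z depressed → flag F2 raised → signal on channel 1)
(C) mechanism M1 — signal on channel 1 yes; indicator I1 active NO; signal on channel 3 yes; flag F3 raised yes; signal on channel 4 yes; flag F2 raised yes; signal on channel 2 yes
(D) process P4 — signal on channel 1 yes; indicator I1 active yes; signal on channel 3 yes; flag F3 raised yes; signal on channel 4 NO; flag F2 raised yes; signal on channel 2 yes
Only (B) is consistent with every observation.

B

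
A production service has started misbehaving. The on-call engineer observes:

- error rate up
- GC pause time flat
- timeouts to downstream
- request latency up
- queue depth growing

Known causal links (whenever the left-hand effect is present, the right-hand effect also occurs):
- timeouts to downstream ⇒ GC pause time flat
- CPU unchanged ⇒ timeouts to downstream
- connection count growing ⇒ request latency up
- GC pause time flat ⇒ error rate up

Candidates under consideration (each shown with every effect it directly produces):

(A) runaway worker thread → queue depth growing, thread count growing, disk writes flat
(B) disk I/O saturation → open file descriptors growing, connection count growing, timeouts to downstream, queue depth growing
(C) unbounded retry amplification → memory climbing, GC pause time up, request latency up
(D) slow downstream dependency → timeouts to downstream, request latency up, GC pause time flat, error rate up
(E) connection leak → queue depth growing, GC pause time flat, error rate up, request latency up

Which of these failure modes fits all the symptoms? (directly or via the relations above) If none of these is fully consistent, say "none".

B

Testing each hypothesis:
(A) runaway worker thread — does not account for error rate up, GC pause time flat, timeouts to downstream, request latency up
(B) disk I/O saturation — accounts for every observation (error rate up by timeouts to downstream → GC pause time flat → error rate up)
(C) unbounded retry amplification — error rate up NO; GC pause time flat NO; timeouts to downstream NO; request latency up yes; queue depth growing NO
(D) slow downstream dependency — does not account for queue depth growing
(E) connection leak — does not account for timeouts to downstream
(B) alone accounts for all the evidence.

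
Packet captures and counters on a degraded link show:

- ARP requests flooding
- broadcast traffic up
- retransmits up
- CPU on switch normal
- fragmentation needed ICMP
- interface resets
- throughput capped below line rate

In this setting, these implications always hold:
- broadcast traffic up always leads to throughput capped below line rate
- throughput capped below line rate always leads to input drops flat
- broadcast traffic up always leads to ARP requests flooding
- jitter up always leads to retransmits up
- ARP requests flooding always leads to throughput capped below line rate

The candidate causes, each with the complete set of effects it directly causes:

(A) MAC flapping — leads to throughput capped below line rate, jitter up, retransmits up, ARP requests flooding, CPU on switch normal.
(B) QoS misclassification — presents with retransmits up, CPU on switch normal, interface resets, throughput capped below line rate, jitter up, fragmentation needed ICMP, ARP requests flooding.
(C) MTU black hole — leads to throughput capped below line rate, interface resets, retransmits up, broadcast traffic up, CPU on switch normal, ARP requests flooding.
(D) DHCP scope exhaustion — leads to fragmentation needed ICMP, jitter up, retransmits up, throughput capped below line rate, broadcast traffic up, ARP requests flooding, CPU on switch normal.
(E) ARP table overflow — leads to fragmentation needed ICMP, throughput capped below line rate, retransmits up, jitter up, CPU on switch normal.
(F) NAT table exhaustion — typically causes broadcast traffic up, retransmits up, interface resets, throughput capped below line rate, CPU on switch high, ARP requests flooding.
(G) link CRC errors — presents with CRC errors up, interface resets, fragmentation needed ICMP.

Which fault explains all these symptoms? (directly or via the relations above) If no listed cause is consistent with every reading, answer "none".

none

Per-candidate check:
(A) MAC flapping — ARP requests flooding yes; broadcast traffic up NO; retransmits up yes; CPU on switch normal yes; fragmentation needed ICMP NO; interface resets NO; throughput capped below line rate yes
(B) QoS misclassification — ARP requests flooding yes; broadcast traffic up NO; retransmits up yes; CPU on switch normal yes; fragmentation needed ICMP yes; interface resets yes; throughput capped below line rate yes
(C) MTU black hole — does not account for fragmentation needed ICMP
(D) DHCP scope exhaustion — does not account for interface resets
(E) ARP table overflow — does not account for ARP requests flooding, broadcast traffic up, interface resets
(F) NAT table exhaustion — fails on CPU on switch normal, fragmentation needed ICMP (predicts CPU on switch high, not CPU on switch normal)
(G) link CRC errors — does not account for ARP requests flooding, broadcast traffic up, retransmits up, CPU on switch normal, throughput capped below line rate
No candidate is consistent with all observations.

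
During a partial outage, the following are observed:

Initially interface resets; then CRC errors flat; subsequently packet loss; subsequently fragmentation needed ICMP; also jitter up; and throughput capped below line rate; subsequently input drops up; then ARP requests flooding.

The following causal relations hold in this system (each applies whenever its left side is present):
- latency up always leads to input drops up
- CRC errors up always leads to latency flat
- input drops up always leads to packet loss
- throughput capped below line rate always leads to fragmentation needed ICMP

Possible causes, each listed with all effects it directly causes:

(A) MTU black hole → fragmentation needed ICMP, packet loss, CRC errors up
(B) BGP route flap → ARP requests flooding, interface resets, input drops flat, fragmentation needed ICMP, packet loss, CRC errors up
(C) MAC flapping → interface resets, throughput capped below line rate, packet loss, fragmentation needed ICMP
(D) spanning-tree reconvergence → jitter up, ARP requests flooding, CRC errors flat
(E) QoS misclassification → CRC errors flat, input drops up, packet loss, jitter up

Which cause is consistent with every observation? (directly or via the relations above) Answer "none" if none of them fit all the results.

Testing each hypothesis:
(A) MTU black hole — interface resets -; CRC errors flat -; packet loss +; fragmentation needed ICMP +; jitter up -; throughput capped below line rate -; input drops up -; ARP requests flooding -
(B) BGP route flap — interface resets +; CRC errors flat -; packet loss +; fragmentation needed ICMP +; jitter up -; throughput capped below line rate -; input drops up -; ARP requests flooding +
(C) MAC flapping — does not account for CRC errors flat, jitter up, input drops up, ARP requests flooding
(D) spanning-tree reconvergence — interface resets -; CRC errors flat +; packet loss -; fragmentation needed ICMP -; jitter up +; throughput capped below line rate -; input drops up -; ARP requests flooding +
(E) QoS misclassification — does not account for interface resets, fragmentation needed ICMP, throughput capped below line rate, ARP requests flooding
No candidate is consistent with all observations.

none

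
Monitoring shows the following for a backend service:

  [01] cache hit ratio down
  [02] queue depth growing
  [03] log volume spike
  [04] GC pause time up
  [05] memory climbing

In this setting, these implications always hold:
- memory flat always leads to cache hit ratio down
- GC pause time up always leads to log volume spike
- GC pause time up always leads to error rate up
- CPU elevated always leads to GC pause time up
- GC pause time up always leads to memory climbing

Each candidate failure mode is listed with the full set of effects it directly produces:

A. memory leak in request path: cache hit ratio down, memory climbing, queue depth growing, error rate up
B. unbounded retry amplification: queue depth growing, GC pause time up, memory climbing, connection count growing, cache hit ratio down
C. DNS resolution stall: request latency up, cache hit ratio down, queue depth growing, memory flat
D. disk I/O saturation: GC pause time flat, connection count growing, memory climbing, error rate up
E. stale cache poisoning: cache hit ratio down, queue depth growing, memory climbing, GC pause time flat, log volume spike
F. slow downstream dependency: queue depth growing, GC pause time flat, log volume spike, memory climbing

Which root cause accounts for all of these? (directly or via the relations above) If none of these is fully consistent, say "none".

B

Checking each candidate against the observations:
(A) memory leak in request path — does not account for log volume spike, GC pause time up
(B) unbounded retry amplification — cache hit ratio down yes; queue depth growing yes; log volume spike yes (through GC pause time up → log volume spike); GC pause time up yes; memory climbing yes
(C) DNS resolution stall — fails on log volume spike, GC pause time up, memory climbing (predicts memory flat, not memory climbing)
(D) disk I/O saturation — fails on cache hit ratio down, queue depth growing, log volume spike, GC pause time up (predicts GC pause time flat, not GC pause time up)
(E) stale cache poisoning — fails on GC pause time up (predicts GC pause time flat, not GC pause time up)
(F) slow downstream dependency — cache hit ratio down NO; queue depth growing yes; log volume spike yes; GC pause time up NO; memory climbing yes
(B) is the only candidate with no mismatches.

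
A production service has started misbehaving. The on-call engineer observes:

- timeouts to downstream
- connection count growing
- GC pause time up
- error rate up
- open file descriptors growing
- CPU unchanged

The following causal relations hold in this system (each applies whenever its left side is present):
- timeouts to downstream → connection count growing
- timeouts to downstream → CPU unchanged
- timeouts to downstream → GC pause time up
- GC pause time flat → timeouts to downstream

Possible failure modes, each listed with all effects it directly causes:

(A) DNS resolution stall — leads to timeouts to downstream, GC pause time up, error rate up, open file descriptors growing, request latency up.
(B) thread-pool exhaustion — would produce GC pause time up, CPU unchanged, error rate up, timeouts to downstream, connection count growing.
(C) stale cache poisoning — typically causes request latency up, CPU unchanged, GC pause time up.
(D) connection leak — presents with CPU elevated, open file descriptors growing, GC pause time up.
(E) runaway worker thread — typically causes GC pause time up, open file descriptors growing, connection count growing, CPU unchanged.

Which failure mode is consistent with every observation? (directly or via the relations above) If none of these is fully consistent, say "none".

A

Checking each candidate against the observations:
(A) DNS resolution stall — timeouts to downstream +; connection count growing + (via timeouts to downstream → connection count growing); GC pause time up +; error rate up +; open file descriptors growing +; CPU unchanged + (via timeouts to downstream → CPU unchanged)
(B) thread-pool exhaustion — does not account for open file descriptors growing
(C) stale cache poisoning — timeouts to downstream -; connection count growing -; GC pause time up +; error rate up -; open file descriptors growing -; CPU unchanged +
(D) connection leak — fails on timeouts to downstream, connection count growing, error rate up, CPU unchanged (predicts CPU elevated, not CPU unchanged)
(E) runaway worker thread — timeouts to downstream -; connection count growing +; GC pause time up +; error rate up -; open file descriptors growing +; CPU unchanged +
Only (A) is consistent with every observation.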